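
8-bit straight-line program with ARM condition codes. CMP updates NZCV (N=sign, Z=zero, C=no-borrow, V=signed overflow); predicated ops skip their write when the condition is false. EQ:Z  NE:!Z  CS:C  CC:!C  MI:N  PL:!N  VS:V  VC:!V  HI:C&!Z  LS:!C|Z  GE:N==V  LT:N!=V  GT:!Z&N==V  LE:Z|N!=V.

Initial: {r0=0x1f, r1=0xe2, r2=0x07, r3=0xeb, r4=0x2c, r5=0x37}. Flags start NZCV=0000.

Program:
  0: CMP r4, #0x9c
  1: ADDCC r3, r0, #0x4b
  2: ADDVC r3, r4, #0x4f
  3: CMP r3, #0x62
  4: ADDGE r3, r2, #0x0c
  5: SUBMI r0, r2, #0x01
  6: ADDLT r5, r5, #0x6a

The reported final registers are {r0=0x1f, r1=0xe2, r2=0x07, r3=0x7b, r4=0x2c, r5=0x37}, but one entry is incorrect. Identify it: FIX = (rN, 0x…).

0: ✓ CMP  NZCV=1001
1: ✓ ADDCC  r3←0x6a
2: · ADDVC
3: ✓ CMP  NZCV=0010
4: ✓ ADDGE  r3←0x13
5: · SUBMI
6: · ADDLT

FIX = (r3, 0x13)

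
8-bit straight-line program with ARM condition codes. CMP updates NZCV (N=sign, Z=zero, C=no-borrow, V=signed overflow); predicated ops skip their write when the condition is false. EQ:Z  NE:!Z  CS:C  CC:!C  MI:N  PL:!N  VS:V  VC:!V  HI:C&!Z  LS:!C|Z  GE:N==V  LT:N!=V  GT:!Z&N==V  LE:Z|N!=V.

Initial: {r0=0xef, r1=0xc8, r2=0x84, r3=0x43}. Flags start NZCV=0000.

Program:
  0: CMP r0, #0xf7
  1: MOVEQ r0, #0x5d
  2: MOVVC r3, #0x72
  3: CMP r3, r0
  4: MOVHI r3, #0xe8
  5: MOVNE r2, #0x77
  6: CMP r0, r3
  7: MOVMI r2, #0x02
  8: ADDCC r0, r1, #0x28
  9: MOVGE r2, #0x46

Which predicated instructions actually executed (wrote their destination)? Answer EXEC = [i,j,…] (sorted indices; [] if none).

EXEC = [2,5]

0: ✓ CMP  NZCV=1000
1: · MOVEQ
2: ✓ MOVVC  r3←0x72
3: ✓ CMP  NZCV=1001
4: · MOVHI
5: ✓ MOVNE  r2←0x77
6: ✓ CMP  NZCV=0011
7: · MOVMI
8: · ADDCC
9: · MOVGE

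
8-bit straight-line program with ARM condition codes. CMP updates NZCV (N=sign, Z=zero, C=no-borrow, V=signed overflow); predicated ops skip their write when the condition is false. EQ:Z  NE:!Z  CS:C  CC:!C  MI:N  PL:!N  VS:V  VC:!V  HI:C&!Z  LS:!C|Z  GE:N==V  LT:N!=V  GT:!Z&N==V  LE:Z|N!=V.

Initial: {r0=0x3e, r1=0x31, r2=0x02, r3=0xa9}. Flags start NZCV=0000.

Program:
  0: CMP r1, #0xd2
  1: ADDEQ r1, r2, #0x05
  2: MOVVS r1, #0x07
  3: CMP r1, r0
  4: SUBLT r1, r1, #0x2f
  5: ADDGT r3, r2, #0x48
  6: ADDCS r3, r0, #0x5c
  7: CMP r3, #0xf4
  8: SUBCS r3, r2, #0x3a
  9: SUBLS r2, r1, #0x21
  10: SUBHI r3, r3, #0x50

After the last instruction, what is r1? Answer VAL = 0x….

VAL = 0x02

0: ✓ CMP  NZCV=0000
1: · ADDEQ
2: · MOVVS
3: ✓ CMP  NZCV=1000
4: ✓ SUBLT  r1←0x02
5: · ADDGT
6: · ADDCS
7: ✓ CMP  NZCV=1000
8: · SUBCS
9: ✓ SUBLS  r2←0xe1
10: · SUBHI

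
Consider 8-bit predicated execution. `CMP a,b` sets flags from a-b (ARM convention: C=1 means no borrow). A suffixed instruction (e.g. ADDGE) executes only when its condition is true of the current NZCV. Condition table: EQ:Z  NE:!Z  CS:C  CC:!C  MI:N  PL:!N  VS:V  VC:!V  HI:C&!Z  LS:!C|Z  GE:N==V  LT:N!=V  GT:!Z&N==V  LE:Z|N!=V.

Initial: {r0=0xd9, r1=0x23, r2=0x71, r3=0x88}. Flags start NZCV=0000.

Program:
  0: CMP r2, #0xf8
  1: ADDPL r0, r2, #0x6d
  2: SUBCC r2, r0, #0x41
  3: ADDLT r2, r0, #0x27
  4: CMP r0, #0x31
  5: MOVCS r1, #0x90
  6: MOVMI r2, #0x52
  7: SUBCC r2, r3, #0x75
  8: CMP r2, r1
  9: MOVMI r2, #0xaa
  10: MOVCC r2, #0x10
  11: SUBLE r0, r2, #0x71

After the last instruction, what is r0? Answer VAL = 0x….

[0] flags=0000 → (cmp)
[1] flags=0000 PL?T → r0=0xde
[2] flags=0000 CC?T → r2=0x9d
[3] flags=0000 LT?F → skip
[4] flags=1010 → (cmp)
[5] flags=1010 CS?T → r1=0x90
[6] flags=1010 MI?T → r2=0x52
[7] flags=1010 CC?F → skip
[8] flags=1001 → (cmp)
[9] flags=1001 MI?T → r2=0xaa
[10] flags=1001 CC?T → r2=0x10
[11] flags=1001 LE?F → skip

VAL = 0xde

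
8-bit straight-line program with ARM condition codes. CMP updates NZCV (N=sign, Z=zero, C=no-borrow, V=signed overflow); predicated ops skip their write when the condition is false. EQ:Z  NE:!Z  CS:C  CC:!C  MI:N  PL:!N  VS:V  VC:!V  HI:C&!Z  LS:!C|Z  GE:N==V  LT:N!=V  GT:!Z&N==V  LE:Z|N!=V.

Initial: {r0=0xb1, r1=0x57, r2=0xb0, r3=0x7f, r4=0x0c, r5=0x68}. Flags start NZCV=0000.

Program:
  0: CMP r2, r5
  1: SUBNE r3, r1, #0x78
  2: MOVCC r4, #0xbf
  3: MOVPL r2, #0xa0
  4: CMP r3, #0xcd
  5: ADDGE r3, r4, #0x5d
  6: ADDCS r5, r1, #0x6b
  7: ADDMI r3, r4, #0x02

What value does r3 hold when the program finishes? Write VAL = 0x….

0: ✓ CMP  NZCV=0011
1: ✓ SUBNE  r3←0xdf
2: · MOVCC
3: ✓ MOVPL  r2←0xa0
4: ✓ CMP  NZCV=0010
5: ✓ ADDGE  r3←0x69
6: ✓ ADDCS  r5←0xc2
7: · ADDMI

VAL = 0x69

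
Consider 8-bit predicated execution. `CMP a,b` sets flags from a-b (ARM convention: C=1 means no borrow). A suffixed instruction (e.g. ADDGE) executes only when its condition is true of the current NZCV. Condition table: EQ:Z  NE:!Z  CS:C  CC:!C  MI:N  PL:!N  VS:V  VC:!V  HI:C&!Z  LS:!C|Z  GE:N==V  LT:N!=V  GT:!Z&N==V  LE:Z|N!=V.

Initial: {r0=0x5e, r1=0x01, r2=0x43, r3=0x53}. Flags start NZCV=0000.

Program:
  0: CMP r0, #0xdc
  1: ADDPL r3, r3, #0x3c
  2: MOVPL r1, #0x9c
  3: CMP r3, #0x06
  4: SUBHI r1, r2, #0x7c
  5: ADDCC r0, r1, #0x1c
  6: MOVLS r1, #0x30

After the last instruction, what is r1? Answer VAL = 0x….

VAL = 0xc7

[0] flags=1001 → (cmp)
[1] flags=1001 PL?F → skip
[2] flags=1001 PL?F → skip
[3] flags=0010 → (cmp)
[4] flags=0010 HI?T → r1=0xc7
[5] flags=0010 CC?F → skip
[6] flags=0010 LS?F → skip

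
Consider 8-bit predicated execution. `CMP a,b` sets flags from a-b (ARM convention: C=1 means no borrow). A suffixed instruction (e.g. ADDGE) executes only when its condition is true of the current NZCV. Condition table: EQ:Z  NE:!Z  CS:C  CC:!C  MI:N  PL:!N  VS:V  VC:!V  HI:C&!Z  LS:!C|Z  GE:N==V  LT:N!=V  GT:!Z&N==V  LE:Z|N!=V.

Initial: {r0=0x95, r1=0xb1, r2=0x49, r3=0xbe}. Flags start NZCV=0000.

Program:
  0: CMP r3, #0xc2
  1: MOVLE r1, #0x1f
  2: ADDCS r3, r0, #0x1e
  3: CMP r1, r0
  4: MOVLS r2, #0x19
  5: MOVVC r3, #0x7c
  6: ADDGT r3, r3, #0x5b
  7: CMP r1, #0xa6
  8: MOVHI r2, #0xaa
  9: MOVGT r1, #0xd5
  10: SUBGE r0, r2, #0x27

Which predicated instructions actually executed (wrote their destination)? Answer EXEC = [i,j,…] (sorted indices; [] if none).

EXEC = [1,4,6,9,10]

0: ✓ CMP  NZCV=1000
1: ✓ MOVLE  r1←0x1f
2: · ADDCS
3: ✓ CMP  NZCV=1001
4: ✓ MOVLS  r2←0x19
5: · MOVVC
6: ✓ ADDGT  r3←0x19
7: ✓ CMP  NZCV=0000
8: · MOVHI
9: ✓ MOVGT  r1←0xd5
10: ✓ SUBGE  r0←0xf2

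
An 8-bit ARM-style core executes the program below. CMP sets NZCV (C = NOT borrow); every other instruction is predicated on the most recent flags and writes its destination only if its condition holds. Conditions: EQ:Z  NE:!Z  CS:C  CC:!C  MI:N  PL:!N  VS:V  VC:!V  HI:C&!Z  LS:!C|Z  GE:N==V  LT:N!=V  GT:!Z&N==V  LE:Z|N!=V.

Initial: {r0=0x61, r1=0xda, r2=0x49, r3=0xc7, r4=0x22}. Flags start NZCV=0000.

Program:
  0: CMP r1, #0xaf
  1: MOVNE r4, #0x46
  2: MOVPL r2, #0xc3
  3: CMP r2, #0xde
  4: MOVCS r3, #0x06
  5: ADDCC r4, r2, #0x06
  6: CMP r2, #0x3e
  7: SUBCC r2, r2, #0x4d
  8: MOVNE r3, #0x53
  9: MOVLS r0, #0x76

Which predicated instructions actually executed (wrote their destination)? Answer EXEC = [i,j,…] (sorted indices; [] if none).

0: ✓ CMP  NZCV=0010
1: ✓ MOVNE  r4←0x46
2: ✓ MOVPL  r2←0xc3
3: ✓ CMP  NZCV=1000
4: · MOVCS
5: ✓ ADDCC  r4←0xc9
6: ✓ CMP  NZCV=1010
7: · SUBCC
8: ✓ MOVNE  r3←0x53
9: · MOVLS

EXEC = [1,2,5,8]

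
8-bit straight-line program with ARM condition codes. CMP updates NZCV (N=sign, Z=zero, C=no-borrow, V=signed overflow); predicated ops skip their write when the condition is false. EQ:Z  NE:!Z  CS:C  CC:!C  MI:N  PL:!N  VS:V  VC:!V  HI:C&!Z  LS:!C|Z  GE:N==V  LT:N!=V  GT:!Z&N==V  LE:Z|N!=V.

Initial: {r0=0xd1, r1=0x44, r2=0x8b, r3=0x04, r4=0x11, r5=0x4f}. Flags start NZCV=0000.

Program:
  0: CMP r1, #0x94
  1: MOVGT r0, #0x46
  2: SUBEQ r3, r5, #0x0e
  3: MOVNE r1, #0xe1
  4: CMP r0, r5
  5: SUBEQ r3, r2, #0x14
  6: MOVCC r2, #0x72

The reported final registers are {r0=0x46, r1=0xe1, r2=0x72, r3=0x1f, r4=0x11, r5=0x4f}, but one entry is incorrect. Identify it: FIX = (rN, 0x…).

[0] flags=1001 → (cmp)
[1] flags=1001 GT?T → r0=0x46
[2] flags=1001 EQ?F → skip
[3] flags=1001 NE?T → r1=0xe1
[4] flags=1000 → (cmp)
[5] flags=1000 EQ?F → skip
[6] flags=1000 CC?T → r2=0x72

FIX = (r3, 0x04)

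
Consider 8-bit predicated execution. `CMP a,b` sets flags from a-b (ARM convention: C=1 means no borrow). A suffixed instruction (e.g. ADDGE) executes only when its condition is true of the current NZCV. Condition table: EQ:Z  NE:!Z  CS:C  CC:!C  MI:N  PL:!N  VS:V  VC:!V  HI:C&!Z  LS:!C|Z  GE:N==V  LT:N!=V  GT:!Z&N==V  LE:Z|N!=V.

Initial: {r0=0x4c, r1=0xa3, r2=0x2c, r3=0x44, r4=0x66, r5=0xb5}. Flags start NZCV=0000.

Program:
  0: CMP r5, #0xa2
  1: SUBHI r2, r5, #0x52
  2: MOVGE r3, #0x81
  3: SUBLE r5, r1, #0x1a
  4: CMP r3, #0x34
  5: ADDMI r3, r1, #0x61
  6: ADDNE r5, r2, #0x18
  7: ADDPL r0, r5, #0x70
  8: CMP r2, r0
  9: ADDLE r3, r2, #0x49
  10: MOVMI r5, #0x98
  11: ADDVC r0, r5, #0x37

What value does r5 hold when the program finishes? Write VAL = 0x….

0: ✓ CMP  NZCV=0010
1: ✓ SUBHI  r2←0x63
2: ✓ MOVGE  r3←0x81
3: · SUBLE
4: ✓ CMP  NZCV=0011
5: · ADDMI
6: ✓ ADDNE  r5←0x7b
7: ✓ ADDPL  r0←0xeb
8: ✓ CMP  NZCV=0000
9: · ADDLE
10: · MOVMI
11: ✓ ADDVC  r0←0xb2

VAL = 0x7b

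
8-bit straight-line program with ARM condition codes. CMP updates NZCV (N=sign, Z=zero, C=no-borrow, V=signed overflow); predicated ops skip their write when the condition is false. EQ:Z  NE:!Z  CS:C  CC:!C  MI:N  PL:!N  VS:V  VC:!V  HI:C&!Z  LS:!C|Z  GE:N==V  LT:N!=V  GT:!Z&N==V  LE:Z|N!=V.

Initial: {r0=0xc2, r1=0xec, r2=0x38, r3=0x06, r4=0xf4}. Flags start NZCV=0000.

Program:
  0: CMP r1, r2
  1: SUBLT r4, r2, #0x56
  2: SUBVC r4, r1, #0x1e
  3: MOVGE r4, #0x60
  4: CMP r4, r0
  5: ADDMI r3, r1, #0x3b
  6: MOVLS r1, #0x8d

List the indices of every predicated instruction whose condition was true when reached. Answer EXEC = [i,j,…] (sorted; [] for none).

0: ✓ CMP  NZCV=1010
1: ✓ SUBLT  r4←0xe2
2: ✓ SUBVC  r4←0xce
3: · MOVGE
4: ✓ CMP  NZCV=0010
5: · ADDMI
6: · MOVLS

EXEC = [1,2]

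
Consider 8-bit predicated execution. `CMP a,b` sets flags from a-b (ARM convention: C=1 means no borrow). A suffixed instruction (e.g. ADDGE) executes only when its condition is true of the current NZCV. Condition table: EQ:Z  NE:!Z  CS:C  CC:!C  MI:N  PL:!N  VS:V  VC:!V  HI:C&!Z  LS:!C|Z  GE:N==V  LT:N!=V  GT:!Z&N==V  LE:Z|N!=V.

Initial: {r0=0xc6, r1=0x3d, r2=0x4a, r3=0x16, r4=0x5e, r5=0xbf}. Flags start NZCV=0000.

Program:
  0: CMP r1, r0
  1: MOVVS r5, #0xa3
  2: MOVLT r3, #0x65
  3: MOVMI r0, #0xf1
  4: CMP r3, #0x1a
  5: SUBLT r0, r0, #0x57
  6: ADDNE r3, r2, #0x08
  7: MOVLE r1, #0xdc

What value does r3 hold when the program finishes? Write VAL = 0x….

VAL = 0x52

[0] flags=0000 → (cmp)
[1] flags=0000 VS?F → skip
[2] flags=0000 LT?F → skip
[3] flags=0000 MI?F → skip
[4] flags=1000 → (cmp)
[5] flags=1000 LT?T → r0=0x6f
[6] flags=1000 NE?T → r3=0x52
[7] flags=1000 LE?T → r1=0xdc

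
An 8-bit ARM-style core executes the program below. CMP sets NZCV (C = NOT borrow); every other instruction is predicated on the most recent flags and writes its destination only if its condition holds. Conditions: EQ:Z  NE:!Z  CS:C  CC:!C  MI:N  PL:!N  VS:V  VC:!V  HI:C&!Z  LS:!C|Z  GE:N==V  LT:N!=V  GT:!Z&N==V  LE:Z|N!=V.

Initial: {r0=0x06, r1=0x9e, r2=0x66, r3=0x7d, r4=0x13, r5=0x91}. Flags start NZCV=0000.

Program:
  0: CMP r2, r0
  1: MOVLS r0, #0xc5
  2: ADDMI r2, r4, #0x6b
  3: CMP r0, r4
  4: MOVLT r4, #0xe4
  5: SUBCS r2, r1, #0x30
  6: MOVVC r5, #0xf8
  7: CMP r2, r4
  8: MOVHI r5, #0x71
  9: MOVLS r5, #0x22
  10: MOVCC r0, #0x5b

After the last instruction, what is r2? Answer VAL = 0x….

0: ✓ CMP  NZCV=0010
1: · MOVLS
2: · ADDMI
3: ✓ CMP  NZCV=1000
4: ✓ MOVLT  r4←0xe4
5: · SUBCS
6: ✓ MOVVC  r5←0xf8
7: ✓ CMP  NZCV=1001
8: · MOVHI
9: ✓ MOVLS  r5←0x22
10: ✓ MOVCC  r0←0x5b

VAL = 0x66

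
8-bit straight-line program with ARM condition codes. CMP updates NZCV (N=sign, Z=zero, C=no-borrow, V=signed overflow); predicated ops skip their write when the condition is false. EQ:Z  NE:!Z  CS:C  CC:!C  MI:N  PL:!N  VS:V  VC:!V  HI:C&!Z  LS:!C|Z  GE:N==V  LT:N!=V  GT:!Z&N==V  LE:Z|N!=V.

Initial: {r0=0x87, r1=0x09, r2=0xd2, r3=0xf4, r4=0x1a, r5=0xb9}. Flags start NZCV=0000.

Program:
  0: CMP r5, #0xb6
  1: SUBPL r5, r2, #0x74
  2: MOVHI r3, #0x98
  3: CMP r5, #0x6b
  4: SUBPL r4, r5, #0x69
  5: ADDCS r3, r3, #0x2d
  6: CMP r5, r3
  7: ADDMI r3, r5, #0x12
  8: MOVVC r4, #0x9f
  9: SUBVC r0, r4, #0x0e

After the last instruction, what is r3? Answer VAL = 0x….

VAL = 0x70

0: ✓ CMP  NZCV=0010
1: ✓ SUBPL  r5←0x5e
2: ✓ MOVHI  r3←0x98
3: ✓ CMP  NZCV=1000
4: · SUBPL
5: · ADDCS
6: ✓ CMP  NZCV=1001
7: ✓ ADDMI  r3←0x70
8: · MOVVC
9: · SUBVC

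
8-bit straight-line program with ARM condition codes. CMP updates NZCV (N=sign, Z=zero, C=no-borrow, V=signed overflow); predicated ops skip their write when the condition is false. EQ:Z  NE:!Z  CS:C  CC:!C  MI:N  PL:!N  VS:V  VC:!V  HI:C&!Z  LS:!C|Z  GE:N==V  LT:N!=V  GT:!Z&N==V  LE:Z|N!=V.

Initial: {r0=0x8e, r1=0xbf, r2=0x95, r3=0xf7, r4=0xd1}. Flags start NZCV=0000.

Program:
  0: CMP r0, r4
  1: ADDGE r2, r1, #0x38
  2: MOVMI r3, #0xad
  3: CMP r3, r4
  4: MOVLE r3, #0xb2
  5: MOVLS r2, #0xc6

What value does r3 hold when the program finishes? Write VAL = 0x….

VAL = 0xb2

[0] flags=1000 → (cmp)
[1] flags=1000 GE?F → skip
[2] flags=1000 MI?T → r3=0xad
[3] flags=1000 → (cmp)
[4] flags=1000 LE?T → r3=0xb2
[5] flags=1000 LS?T → r2=0xc6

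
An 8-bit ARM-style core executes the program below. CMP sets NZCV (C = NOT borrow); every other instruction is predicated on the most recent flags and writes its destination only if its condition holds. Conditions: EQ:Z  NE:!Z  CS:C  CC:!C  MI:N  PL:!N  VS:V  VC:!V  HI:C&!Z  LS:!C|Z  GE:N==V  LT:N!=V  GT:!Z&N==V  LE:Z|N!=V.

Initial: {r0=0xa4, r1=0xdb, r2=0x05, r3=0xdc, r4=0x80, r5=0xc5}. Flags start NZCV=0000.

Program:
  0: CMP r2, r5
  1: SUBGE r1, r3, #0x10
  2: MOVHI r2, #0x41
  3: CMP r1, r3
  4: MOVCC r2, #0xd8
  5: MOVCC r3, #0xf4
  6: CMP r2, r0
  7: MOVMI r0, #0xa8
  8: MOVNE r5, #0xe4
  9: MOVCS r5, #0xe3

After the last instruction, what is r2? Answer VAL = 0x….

[0] flags=0000 → (cmp)
[1] flags=0000 GE?T → r1=0xcc
[2] flags=0000 HI?F → skip
[3] flags=1000 → (cmp)
[4] flags=1000 CC?T → r2=0xd8
[5] flags=1000 CC?T → r3=0xf4
[6] flags=0010 → (cmp)
[7] flags=0010 MI?F → skip
[8] flags=0010 NE?T → r5=0xe4
[9] flags=0010 CS?T → r5=0xe3

VAL = 0xd8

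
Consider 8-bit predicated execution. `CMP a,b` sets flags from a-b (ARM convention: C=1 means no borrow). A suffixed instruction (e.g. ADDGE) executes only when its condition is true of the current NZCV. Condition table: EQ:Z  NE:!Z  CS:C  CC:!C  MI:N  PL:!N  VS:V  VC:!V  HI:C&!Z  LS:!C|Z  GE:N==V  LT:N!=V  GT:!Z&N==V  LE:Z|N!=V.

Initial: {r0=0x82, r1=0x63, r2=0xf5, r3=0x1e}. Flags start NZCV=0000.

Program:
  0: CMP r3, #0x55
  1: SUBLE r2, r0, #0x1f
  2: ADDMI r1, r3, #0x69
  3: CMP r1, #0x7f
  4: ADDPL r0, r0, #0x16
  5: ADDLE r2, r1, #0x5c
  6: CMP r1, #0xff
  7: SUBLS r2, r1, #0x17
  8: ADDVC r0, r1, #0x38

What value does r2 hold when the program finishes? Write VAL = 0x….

VAL = 0x70

[0] flags=1000 → (cmp)
[1] flags=1000 LE?T → r2=0x63
[2] flags=1000 MI?T → r1=0x87
[3] flags=0011 → (cmp)
[4] flags=0011 PL?T → r0=0x98
[5] flags=0011 LE?T → r2=0xe3
[6] flags=1000 → (cmp)
[7] flags=1000 LS?T → r2=0x70
[8] flags=1000 VC?T → r0=0xbf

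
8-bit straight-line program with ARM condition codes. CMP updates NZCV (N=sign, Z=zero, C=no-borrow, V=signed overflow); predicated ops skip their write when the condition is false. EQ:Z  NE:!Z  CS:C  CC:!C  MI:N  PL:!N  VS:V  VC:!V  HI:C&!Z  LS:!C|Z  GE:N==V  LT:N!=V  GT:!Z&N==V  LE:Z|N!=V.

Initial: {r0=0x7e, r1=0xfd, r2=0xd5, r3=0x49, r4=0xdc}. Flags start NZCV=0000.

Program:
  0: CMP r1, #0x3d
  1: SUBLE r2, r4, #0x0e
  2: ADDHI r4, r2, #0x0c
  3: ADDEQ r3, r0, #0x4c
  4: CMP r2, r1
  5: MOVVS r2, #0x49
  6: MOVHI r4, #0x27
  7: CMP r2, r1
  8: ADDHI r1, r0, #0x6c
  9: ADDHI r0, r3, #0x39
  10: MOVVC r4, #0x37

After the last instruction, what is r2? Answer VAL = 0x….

VAL = 0xce

0: ✓ CMP  NZCV=1010
1: ✓ SUBLE  r2←0xce
2: ✓ ADDHI  r4←0xda
3: · ADDEQ
4: ✓ CMP  NZCV=1000
5: · MOVVS
6: · MOVHI
7: ✓ CMP  NZCV=1000
8: · ADDHI
9: · ADDHI
10: ✓ MOVVC  r4←0x37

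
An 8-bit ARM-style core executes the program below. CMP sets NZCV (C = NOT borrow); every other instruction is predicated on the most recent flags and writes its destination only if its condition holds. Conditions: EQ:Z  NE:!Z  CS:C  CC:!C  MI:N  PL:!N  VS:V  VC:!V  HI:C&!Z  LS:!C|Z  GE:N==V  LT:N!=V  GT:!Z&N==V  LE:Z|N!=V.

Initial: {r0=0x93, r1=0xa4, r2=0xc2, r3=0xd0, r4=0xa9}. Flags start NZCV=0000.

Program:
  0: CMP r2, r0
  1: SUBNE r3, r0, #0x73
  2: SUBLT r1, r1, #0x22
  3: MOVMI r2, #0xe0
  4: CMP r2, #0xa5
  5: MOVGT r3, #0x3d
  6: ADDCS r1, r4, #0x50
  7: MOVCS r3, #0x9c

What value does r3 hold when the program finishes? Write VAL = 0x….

0: ✓ CMP  NZCV=0010
1: ✓ SUBNE  r3←0x20
2: · SUBLT
3: · MOVMI
4: ✓ CMP  NZCV=0010
5: ✓ MOVGT  r3←0x3d
6: ✓ ADDCS  r1←0xf9
7: ✓ MOVCS  r3←0x9c

VAL = 0x9c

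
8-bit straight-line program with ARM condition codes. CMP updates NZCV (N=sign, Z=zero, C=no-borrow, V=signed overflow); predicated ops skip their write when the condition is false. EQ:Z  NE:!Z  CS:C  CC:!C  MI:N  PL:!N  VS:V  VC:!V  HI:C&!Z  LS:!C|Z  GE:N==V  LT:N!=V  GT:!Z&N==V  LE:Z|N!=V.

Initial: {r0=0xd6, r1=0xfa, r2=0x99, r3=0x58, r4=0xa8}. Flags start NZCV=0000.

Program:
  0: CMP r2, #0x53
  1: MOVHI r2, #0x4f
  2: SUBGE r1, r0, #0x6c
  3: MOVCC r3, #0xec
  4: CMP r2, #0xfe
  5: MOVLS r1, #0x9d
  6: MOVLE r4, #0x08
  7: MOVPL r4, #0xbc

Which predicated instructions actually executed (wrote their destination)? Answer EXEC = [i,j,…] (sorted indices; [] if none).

0: ✓ CMP  NZCV=0011
1: ✓ MOVHI  r2←0x4f
2: · SUBGE
3: · MOVCC
4: ✓ CMP  NZCV=0000
5: ✓ MOVLS  r1←0x9d
6: · MOVLE
7: ✓ MOVPL  r4←0xbc

EXEC = [1,5,7]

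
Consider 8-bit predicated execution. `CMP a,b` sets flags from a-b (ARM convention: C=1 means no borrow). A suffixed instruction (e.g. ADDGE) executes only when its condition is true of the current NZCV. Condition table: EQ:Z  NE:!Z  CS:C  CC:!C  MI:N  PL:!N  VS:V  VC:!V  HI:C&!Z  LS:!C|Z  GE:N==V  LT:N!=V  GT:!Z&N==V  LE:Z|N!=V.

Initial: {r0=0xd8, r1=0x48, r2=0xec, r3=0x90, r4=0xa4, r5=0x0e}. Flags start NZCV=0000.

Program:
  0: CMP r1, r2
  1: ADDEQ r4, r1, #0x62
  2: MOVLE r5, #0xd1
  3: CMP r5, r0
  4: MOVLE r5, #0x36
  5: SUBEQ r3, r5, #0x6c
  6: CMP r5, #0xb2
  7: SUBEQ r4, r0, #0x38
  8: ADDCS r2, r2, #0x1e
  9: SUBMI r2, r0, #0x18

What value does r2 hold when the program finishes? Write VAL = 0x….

VAL = 0xec

0: ✓ CMP  NZCV=0000
1: · ADDEQ
2: · MOVLE
3: ✓ CMP  NZCV=0000
4: · MOVLE
5: · SUBEQ
6: ✓ CMP  NZCV=0000
7: · SUBEQ
8: · ADDCS
9: · SUBMI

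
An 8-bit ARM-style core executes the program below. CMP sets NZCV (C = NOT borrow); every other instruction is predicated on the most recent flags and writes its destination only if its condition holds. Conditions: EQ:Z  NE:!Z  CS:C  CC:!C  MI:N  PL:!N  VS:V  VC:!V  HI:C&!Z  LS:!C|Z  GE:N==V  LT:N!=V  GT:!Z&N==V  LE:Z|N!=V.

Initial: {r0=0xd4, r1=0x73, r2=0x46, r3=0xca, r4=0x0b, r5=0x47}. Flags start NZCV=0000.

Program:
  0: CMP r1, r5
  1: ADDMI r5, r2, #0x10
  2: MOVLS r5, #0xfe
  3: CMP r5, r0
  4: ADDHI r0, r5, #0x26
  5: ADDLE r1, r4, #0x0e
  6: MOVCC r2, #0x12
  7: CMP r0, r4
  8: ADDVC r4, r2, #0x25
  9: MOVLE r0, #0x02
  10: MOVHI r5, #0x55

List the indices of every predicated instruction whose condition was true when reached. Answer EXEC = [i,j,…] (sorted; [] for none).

0: ✓ CMP  NZCV=0010
1: · ADDMI
2: · MOVLS
3: ✓ CMP  NZCV=0000
4: · ADDHI
5: · ADDLE
6: ✓ MOVCC  r2←0x12
7: ✓ CMP  NZCV=1010
8: ✓ ADDVC  r4←0x37
9: ✓ MOVLE  r0←0x02
10: ✓ MOVHI  r5←0x55

EXEC = [6,8,9,10]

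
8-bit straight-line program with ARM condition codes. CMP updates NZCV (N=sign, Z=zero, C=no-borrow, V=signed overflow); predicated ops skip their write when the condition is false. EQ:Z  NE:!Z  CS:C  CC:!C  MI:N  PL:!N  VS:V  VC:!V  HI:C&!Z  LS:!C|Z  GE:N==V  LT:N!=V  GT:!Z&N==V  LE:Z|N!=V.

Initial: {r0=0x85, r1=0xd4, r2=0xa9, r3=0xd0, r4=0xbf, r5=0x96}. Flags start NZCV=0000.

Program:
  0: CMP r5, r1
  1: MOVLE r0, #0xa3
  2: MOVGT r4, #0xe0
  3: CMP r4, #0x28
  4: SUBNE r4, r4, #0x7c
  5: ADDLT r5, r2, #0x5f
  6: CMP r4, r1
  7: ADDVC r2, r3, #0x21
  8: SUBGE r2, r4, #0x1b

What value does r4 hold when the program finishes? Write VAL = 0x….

0: ✓ CMP  NZCV=1000
1: ✓ MOVLE  r0←0xa3
2: · MOVGT
3: ✓ CMP  NZCV=1010
4: ✓ SUBNE  r4←0x43
5: ✓ ADDLT  r5←0x08
6: ✓ CMP  NZCV=0000
7: ✓ ADDVC  r2←0xf1
8: ✓ SUBGE  r2←0x28

VAL = 0x43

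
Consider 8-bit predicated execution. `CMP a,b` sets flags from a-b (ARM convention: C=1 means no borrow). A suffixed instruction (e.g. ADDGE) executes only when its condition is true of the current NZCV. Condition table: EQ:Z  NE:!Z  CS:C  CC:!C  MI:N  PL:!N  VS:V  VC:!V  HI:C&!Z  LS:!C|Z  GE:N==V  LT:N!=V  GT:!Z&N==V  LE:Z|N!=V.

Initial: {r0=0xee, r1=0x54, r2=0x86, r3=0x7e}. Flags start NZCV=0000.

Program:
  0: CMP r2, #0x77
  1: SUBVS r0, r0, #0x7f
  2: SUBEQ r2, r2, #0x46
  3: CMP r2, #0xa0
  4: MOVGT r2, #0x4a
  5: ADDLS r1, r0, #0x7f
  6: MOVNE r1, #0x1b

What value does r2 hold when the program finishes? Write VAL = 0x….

[0] flags=0011 → (cmp)
[1] flags=0011 VS?T → r0=0x6f
[2] flags=0011 EQ?F → skip
[3] flags=1000 → (cmp)
[4] flags=1000 GT?F → skip
[5] flags=1000 LS?T → r1=0xee
[6] flags=1000 NE?T → r1=0x1b

VAL = 0x86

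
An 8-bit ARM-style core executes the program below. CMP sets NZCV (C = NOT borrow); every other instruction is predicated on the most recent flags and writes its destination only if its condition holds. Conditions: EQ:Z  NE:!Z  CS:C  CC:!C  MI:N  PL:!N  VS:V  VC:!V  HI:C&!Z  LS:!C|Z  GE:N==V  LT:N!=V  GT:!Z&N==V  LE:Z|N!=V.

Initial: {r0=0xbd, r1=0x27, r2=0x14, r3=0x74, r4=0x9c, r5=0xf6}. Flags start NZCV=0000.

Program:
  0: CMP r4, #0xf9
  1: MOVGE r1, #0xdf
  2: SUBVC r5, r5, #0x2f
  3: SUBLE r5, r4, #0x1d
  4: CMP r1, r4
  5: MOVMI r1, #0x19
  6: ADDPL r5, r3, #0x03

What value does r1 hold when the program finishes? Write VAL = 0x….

0: ✓ CMP  NZCV=1000
1: · MOVGE
2: ✓ SUBVC  r5←0xc7
3: ✓ SUBLE  r5←0x7f
4: ✓ CMP  NZCV=1001
5: ✓ MOVMI  r1←0x19
6: · ADDPL

VAL = 0x19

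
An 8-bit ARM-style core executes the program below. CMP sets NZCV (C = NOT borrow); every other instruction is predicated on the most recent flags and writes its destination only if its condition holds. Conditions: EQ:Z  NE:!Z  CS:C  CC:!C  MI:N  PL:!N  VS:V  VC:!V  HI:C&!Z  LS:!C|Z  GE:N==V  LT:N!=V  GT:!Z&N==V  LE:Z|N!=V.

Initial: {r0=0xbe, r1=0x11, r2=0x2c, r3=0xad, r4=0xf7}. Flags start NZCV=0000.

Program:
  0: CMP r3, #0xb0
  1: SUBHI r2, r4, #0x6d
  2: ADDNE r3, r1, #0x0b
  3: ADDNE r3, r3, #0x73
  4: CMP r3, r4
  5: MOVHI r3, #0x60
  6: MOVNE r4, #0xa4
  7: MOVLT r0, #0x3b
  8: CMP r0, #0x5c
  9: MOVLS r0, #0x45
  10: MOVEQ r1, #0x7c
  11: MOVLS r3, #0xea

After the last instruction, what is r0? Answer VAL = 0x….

VAL = 0x45

0: ✓ CMP  NZCV=1000
1: · SUBHI
2: ✓ ADDNE  r3←0x1c
3: ✓ ADDNE  r3←0x8f
4: ✓ CMP  NZCV=1000
5: · MOVHI
6: ✓ MOVNE  r4←0xa4
7: ✓ MOVLT  r0←0x3b
8: ✓ CMP  NZCV=1000
9: ✓ MOVLS  r0←0x45
10: · MOVEQ
11: ✓ MOVLS  r3←0xea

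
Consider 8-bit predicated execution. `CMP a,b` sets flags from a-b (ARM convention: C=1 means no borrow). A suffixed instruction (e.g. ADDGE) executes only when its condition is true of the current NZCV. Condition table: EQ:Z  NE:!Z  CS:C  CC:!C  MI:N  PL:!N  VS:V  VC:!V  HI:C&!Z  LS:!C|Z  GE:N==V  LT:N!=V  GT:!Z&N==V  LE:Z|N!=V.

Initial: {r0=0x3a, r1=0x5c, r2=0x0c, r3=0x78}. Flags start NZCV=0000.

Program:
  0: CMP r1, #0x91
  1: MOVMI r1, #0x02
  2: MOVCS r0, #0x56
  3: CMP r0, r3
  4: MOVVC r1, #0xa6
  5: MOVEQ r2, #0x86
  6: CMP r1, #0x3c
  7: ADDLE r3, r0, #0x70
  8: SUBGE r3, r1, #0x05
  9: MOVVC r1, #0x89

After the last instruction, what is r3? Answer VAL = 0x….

0: ✓ CMP  NZCV=1001
1: ✓ MOVMI  r1←0x02
2: · MOVCS
3: ✓ CMP  NZCV=1000
4: ✓ MOVVC  r1←0xa6
5: · MOVEQ
6: ✓ CMP  NZCV=0011
7: ✓ ADDLE  r3←0xaa
8: · SUBGE
9: · MOVVC

VAL = 0xaa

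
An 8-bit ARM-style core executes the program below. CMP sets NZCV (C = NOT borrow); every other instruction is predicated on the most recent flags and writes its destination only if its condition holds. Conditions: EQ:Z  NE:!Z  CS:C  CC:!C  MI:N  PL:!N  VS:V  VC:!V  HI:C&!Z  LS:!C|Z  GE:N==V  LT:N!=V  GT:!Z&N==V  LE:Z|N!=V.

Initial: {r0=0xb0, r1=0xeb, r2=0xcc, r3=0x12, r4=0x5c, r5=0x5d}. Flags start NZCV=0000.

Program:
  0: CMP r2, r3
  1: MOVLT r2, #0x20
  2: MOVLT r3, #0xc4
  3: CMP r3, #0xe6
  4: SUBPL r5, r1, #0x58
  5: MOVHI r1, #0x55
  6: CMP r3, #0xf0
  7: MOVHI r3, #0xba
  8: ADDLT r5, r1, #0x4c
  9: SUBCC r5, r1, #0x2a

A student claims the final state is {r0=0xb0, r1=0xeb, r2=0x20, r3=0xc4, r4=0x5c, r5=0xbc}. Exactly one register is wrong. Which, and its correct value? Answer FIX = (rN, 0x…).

[0] flags=1010 → (cmp)
[1] flags=1010 LT?T → r2=0x20
[2] flags=1010 LT?T → r3=0xc4
[3] flags=1000 → (cmp)
[4] flags=1000 PL?F → skip
[5] flags=1000 HI?F → skip
[6] flags=1000 → (cmp)
[7] flags=1000 HI?F → skip
[8] flags=1000 LT?T → r5=0x37
[9] flags=1000 CC?T → r5=0xc1

FIX = (r5, 0xc1)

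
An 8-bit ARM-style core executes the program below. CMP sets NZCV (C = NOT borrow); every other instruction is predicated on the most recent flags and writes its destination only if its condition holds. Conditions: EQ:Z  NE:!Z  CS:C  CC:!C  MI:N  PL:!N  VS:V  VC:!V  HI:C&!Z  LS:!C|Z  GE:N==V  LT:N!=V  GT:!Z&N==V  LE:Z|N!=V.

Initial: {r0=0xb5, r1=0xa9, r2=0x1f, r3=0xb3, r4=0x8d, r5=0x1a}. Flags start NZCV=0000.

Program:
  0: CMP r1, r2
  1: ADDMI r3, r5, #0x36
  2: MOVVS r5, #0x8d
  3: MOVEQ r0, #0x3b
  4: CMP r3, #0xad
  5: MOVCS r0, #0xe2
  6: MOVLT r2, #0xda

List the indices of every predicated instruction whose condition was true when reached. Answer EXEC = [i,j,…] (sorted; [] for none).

[0] flags=1010 → (cmp)
[1] flags=1010 MI?T → r3=0x50
[2] flags=1010 VS?F → skip
[3] flags=1010 EQ?F → skip
[4] flags=1001 → (cmp)
[5] flags=1001 CS?F → skip
[6] flags=1001 LT?F → skip

EXEC = [1]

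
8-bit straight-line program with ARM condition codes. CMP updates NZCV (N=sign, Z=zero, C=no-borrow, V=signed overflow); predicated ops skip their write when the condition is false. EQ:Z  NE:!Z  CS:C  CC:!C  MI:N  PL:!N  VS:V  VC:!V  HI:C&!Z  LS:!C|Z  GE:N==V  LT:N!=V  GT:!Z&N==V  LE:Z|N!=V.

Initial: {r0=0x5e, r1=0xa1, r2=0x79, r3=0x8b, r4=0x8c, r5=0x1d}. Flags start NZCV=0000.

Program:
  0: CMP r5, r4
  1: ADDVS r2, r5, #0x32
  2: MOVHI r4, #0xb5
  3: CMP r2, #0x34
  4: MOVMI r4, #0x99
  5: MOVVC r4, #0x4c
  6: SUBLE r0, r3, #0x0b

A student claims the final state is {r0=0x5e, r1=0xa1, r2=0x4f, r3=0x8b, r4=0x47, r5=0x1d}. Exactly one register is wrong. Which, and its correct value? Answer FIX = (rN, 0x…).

FIX = (r4, 0x4c)

0: ✓ CMP  NZCV=1001
1: ✓ ADDVS  r2←0x4f
2: · MOVHI
3: ✓ CMP  NZCV=0010
4: · MOVMI
5: ✓ MOVVC  r4←0x4c
6: · SUBLE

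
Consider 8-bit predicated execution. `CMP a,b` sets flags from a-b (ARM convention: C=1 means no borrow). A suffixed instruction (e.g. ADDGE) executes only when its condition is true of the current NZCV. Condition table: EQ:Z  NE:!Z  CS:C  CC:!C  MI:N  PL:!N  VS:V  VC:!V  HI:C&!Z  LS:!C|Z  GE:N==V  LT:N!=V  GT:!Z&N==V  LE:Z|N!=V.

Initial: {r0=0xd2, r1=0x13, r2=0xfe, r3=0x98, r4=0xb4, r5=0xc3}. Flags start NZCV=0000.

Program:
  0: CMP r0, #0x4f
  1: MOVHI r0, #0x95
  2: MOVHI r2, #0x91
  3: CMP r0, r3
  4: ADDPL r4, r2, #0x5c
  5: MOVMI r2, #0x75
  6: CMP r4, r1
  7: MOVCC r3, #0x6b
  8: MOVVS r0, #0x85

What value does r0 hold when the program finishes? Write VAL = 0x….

[0] flags=1010 → (cmp)
[1] flags=1010 HI?T → r0=0x95
[2] flags=1010 HI?T → r2=0x91
[3] flags=1000 → (cmp)
[4] flags=1000 PL?F → skip
[5] flags=1000 MI?T → r2=0x75
[6] flags=1010 → (cmp)
[7] flags=1010 CC?F → skip
[8] flags=1010 VS?F → skip

VAL = 0x95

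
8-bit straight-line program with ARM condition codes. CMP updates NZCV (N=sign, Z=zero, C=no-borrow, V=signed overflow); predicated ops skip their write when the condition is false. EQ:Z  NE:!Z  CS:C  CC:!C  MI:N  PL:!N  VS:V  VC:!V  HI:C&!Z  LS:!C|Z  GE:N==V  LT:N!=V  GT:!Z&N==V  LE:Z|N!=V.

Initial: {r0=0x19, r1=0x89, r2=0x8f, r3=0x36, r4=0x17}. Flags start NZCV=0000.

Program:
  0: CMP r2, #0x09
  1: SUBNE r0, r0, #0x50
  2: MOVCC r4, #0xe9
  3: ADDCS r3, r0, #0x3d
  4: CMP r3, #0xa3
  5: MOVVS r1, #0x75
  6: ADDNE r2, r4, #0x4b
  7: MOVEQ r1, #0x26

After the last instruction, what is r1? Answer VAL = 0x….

[0] flags=1010 → (cmp)
[1] flags=1010 NE?T → r0=0xc9
[2] flags=1010 CC?F → skip
[3] flags=1010 CS?T → r3=0x06
[4] flags=0000 → (cmp)
[5] flags=0000 VS?F → skip
[6] flags=0000 NE?T → r2=0x62
[7] flags=0000 EQ?F → skip

VAL = 0x89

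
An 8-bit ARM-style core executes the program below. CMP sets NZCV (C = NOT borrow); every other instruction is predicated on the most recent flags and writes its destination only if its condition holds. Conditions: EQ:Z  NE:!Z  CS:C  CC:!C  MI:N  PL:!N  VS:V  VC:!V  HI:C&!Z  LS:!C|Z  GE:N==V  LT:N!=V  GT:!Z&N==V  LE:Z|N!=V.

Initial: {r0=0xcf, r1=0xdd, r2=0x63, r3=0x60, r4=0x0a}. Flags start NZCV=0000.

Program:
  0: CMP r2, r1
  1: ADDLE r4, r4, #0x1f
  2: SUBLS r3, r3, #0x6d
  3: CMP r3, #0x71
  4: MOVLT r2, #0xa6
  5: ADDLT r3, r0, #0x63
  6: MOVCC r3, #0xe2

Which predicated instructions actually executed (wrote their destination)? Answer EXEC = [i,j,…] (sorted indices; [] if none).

0: ✓ CMP  NZCV=1001
1: · ADDLE
2: ✓ SUBLS  r3←0xf3
3: ✓ CMP  NZCV=1010
4: ✓ MOVLT  r2←0xa6
5: ✓ ADDLT  r3←0x32
6: · MOVCC

EXEC = [2,4,5]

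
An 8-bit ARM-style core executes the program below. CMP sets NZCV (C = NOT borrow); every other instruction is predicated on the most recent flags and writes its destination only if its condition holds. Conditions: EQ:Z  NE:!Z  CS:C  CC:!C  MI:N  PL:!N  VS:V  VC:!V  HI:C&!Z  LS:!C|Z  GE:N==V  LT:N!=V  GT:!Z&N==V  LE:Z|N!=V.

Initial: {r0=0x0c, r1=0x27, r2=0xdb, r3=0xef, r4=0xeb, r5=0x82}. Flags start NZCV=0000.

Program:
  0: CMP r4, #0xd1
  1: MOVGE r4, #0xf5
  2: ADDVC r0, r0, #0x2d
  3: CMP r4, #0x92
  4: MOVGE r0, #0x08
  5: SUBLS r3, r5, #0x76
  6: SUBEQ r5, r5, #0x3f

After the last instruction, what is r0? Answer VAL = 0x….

0: ✓ CMP  NZCV=0010
1: ✓ MOVGE  r4←0xf5
2: ✓ ADDVC  r0←0x39
3: ✓ CMP  NZCV=0010
4: ✓ MOVGE  r0←0x08
5: · SUBLS
6: · SUBEQ

VAL = 0x08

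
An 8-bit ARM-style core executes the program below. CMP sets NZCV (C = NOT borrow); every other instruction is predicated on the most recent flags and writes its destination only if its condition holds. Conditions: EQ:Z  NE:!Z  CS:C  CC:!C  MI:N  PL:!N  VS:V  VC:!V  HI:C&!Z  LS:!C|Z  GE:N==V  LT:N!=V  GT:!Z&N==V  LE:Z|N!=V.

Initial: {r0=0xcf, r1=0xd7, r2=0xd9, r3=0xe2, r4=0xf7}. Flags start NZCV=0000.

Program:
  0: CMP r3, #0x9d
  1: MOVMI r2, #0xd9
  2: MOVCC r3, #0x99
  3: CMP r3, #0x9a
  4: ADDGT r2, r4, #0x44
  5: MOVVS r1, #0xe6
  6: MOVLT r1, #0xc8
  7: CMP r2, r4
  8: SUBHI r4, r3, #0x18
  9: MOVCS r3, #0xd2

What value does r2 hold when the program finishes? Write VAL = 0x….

VAL = 0x3b

[0] flags=0010 → (cmp)
[1] flags=0010 MI?F → skip
[2] flags=0010 CC?F → skip
[3] flags=0010 → (cmp)
[4] flags=0010 GT?T → r2=0x3b
[5] flags=0010 VS?F → skip
[6] flags=0010 LT?F → skip
[7] flags=0000 → (cmp)
[8] flags=0000 HI?F → skip
[9] flags=0000 CS?F → skip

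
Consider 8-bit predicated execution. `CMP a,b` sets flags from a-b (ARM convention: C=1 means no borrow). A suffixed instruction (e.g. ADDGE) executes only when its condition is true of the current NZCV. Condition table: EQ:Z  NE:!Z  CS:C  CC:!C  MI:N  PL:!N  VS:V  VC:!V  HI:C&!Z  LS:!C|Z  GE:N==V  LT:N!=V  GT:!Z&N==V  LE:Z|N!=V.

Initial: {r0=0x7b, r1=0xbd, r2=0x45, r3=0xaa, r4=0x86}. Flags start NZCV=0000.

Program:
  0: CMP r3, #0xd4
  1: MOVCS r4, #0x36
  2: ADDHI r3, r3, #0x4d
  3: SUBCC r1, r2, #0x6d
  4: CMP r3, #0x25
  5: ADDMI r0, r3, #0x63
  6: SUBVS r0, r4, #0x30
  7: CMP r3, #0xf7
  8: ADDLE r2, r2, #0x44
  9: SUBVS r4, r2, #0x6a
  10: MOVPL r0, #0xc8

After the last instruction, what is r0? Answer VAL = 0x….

VAL = 0x0d

0: ✓ CMP  NZCV=1000
1: · MOVCS
2: · ADDHI
3: ✓ SUBCC  r1←0xd8
4: ✓ CMP  NZCV=1010
5: ✓ ADDMI  r0←0x0d
6: · SUBVS
7: ✓ CMP  NZCV=1000
8: ✓ ADDLE  r2←0x89
9: · SUBVS
10: · MOVPL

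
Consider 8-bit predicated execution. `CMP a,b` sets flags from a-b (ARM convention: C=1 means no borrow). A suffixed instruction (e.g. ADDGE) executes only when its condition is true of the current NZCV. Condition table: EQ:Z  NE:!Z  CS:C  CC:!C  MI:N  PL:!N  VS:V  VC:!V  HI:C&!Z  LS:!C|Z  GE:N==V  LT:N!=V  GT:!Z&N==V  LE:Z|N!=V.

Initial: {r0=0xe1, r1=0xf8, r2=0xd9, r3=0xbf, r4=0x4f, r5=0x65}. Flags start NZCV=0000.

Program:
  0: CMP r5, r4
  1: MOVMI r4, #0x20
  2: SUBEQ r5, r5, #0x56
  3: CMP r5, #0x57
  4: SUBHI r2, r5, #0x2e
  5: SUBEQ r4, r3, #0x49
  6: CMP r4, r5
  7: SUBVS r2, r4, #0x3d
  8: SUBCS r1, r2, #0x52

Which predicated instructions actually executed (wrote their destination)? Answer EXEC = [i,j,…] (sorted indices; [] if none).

EXEC = [4]

0: ✓ CMP  NZCV=0010
1: · MOVMI
2: · SUBEQ
3: ✓ CMP  NZCV=0010
4: ✓ SUBHI  r2←0x37
5: · SUBEQ
6: ✓ CMP  NZCV=1000
7: · SUBVS
8: · SUBCS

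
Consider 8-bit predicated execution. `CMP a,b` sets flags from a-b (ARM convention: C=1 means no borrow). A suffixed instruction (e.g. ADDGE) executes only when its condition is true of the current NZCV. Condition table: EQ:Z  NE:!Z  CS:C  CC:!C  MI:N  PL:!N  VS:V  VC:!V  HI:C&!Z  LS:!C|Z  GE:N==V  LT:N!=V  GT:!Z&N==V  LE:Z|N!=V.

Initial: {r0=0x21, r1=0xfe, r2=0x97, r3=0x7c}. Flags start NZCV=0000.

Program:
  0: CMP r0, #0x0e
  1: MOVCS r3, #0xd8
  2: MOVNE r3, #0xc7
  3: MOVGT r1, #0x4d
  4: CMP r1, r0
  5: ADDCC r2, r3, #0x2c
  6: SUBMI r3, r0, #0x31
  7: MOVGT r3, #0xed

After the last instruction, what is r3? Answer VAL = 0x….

[0] flags=0010 → (cmp)
[1] flags=0010 CS?T → r3=0xd8
[2] flags=0010 NE?T → r3=0xc7
[3] flags=0010 GT?T → r1=0x4d
[4] flags=0010 → (cmp)
[5] flags=0010 CC?F → skip
[6] flags=0010 MI?F → skip
[7] flags=0010 GT?T → r3=0xed

VAL = 0xed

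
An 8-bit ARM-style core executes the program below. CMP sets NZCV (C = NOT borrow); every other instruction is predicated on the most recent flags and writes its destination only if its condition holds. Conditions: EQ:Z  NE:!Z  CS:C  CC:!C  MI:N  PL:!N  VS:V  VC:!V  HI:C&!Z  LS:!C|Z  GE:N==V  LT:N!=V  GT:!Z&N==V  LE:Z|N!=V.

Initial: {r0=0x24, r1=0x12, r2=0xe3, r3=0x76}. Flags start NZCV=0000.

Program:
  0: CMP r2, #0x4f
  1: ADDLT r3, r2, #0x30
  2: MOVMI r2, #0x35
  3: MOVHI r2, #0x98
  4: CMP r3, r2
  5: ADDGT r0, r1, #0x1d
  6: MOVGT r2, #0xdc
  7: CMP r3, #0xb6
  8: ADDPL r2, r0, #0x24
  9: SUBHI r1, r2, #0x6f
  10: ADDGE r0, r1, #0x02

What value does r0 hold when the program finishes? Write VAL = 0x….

[0] flags=1010 → (cmp)
[1] flags=1010 LT?T → r3=0x13
[2] flags=1010 MI?T → r2=0x35
[3] flags=1010 HI?T → r2=0x98
[4] flags=0000 → (cmp)
[5] flags=0000 GT?T → r0=0x2f
[6] flags=0000 GT?T → r2=0xdc
[7] flags=0000 → (cmp)
[8] flags=0000 PL?T → r2=0x53
[9] flags=0000 HI?F → skip
[10] flags=0000 GE?T → r0=0x14

VAL = 0x14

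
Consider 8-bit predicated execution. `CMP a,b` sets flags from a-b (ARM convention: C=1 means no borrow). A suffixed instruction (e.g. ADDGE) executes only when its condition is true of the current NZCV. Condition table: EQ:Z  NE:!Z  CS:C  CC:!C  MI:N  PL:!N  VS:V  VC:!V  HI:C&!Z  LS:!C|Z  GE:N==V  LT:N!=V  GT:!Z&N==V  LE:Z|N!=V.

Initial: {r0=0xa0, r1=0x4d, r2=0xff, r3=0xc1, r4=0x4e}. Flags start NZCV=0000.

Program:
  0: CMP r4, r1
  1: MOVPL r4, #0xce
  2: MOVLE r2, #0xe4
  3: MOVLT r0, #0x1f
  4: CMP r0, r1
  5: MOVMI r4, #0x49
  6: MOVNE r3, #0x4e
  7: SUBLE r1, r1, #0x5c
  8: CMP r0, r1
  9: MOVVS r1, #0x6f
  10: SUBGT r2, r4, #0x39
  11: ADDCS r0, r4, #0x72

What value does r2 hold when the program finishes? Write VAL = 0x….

VAL = 0xff

0: ✓ CMP  NZCV=0010
1: ✓ MOVPL  r4←0xce
2: · MOVLE
3: · MOVLT
4: ✓ CMP  NZCV=0011
5: · MOVMI
6: ✓ MOVNE  r3←0x4e
7: ✓ SUBLE  r1←0xf1
8: ✓ CMP  NZCV=1000
9: · MOVVS
10: · SUBGT
11: · ADDCS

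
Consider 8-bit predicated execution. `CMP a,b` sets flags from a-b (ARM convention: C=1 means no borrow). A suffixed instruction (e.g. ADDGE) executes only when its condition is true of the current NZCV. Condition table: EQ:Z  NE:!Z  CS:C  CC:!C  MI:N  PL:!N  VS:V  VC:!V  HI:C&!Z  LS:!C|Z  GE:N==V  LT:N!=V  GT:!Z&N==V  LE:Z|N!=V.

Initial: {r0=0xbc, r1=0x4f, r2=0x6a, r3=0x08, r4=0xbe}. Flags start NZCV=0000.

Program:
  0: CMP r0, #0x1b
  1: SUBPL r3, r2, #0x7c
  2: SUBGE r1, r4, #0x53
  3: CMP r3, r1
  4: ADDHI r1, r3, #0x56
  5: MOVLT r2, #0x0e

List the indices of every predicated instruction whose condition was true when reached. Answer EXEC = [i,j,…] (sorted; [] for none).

EXEC = [5]

[0] flags=1010 → (cmp)
[1] flags=1010 PL?F → skip
[2] flags=1010 GE?F → skip
[3] flags=1000 → (cmp)
[4] flags=1000 HI?F → skip
[5] flags=1000 LT?T → r2=0x0e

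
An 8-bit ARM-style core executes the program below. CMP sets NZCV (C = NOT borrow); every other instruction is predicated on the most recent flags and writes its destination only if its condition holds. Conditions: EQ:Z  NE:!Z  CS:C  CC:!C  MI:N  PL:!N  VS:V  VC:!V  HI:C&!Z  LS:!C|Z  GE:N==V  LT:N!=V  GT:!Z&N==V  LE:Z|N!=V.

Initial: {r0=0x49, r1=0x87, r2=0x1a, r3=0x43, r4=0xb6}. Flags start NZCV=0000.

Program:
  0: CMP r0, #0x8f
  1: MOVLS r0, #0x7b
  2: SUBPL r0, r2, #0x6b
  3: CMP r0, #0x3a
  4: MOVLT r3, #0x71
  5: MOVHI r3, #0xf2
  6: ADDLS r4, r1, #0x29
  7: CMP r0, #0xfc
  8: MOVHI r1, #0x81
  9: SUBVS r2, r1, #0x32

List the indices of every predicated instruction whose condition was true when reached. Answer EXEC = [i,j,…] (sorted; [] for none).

EXEC = [1,5]

[0] flags=1001 → (cmp)
[1] flags=1001 LS?T → r0=0x7b
[2] flags=1001 PL?F → skip
[3] flags=0010 → (cmp)
[4] flags=0010 LT?F → skip
[5] flags=0010 HI?T → r3=0xf2
[6] flags=0010 LS?F → skip
[7] flags=0000 → (cmp)
[8] flags=0000 HI?F → skip
[9] flags=0000 VS?F → skip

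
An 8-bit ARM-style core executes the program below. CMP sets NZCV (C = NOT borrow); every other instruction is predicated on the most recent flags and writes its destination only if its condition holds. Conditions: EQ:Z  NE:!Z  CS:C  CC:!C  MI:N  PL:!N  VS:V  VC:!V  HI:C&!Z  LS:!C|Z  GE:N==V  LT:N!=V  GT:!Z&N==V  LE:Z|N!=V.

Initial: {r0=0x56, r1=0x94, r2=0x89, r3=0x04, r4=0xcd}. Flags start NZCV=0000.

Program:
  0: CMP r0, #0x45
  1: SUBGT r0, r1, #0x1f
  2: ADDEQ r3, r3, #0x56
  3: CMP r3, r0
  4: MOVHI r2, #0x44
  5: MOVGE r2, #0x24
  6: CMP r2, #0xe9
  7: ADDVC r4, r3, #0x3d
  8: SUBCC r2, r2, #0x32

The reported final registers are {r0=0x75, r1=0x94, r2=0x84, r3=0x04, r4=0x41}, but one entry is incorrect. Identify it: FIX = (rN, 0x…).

[0] flags=0010 → (cmp)
[1] flags=0010 GT?T → r0=0x75
[2] flags=0010 EQ?F → skip
[3] flags=1000 → (cmp)
[4] flags=1000 HI?F → skip
[5] flags=1000 GE?F → skip
[6] flags=1000 → (cmp)
[7] flags=1000 VC?T → r4=0x41
[8] flags=1000 CC?T → r2=0x57

FIX = (r2, 0x57)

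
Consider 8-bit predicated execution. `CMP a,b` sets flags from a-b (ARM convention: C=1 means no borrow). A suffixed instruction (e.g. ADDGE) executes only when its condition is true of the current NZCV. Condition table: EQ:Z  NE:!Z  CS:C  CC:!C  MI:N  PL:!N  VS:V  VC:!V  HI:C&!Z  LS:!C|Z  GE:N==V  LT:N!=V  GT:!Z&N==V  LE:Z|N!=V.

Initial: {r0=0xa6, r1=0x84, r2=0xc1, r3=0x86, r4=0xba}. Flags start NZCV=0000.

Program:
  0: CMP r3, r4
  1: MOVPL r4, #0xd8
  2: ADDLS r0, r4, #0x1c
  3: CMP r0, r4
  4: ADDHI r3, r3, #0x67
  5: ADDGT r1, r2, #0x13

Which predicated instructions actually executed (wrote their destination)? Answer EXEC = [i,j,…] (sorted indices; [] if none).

[0] flags=1000 → (cmp)
[1] flags=1000 PL?F → skip
[2] flags=1000 LS?T → r0=0xd6
[3] flags=0010 → (cmp)
[4] flags=0010 HI?T → r3=0xed
[5] flags=0010 GT?T → r1=0xd4

EXEC = [2,4,5]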